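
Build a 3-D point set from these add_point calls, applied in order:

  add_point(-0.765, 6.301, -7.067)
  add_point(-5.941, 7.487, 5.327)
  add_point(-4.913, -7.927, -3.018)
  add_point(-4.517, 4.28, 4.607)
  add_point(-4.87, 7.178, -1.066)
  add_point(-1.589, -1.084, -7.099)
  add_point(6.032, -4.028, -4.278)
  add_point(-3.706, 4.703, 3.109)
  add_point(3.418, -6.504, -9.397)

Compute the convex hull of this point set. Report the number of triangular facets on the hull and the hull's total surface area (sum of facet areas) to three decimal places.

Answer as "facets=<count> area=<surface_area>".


facets=12 area=454.807

Hull vertices (8/9): indices [0, 1, 2, 3, 4, 5, 6, 8].

Area of each hull facet:
  f1: (p8, p2, p6) → 32.9298
  f2: (p0, p6, p1) → 85.2130
  f3: (p0, p8, p6) → 39.5318
  f4: (p3, p6, p1) → 15.9404
  f5: (p3, p2, p1) → 13.3928
  f6: (p3, p2, p6) → 81.4304
  f7: (p4, p2, p1) → 48.6740
  f8: (p4, p0, p1) → 10.0855
  f9: (p5, p8, p2) → 32.8975
  f10: (p5, p0, p8) → 22.3823
  f11: (p5, p4, p2) → 45.1693
  f12: (p5, p4, p0) → 27.1601
Σ area = 454.807

Check V−E+F: 8 − 18 + 12 = 2.


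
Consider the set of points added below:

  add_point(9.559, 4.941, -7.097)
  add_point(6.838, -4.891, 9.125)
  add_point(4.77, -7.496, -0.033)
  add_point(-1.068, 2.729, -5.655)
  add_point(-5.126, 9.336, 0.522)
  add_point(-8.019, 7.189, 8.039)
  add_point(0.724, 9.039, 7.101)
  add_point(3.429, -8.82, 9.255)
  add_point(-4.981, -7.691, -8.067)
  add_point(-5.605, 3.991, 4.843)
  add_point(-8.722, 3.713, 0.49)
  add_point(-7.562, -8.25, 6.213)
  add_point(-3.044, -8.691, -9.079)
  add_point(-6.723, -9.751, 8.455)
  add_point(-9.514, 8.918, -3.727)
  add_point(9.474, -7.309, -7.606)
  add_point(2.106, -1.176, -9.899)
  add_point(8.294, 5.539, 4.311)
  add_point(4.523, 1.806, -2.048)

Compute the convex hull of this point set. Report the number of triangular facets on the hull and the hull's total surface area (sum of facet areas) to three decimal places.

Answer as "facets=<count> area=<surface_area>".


facets=24 area=1427.719

Hull vertices (14/19): indices [0, 1, 4, 5, 6, 7, 8, 11, 12, 13, 14, 15, 16, 17].

Per-facet area ½‖(b−a)×(c−a)‖:
  f1: (p16, p0, p14) → 83.1683
  f2: (p4, p0, p14) → 50.1733
  f3: (p4, p6, p0) → 73.0765
  f4: (p5, p4, p14) → 23.8110
  f5: (p5, p4, p6) → 32.7546
  f6: (p1, p5, p6) → 67.7343
  f7: (p11, p8, p14) → 124.8360
  f8: (p11, p8, p13) → 13.6182
  f9: (p11, p5, p14) → 93.1642
  f10: (p11, p5, p13) → 19.7004
  f11: (p12, p16, p14) → 75.6470
  f12: (p12, p8, p14) → 15.2802
  f13: (p12, p8, p13) → 17.9829
  f14: (p17, p6, p0) → 45.6193
  f15: (p17, p1, p6) → 50.5577
  f16: (p15, p16, p0) → 48.0303
  f17: (p15, p12, p16) → 44.8018
  f18: (p15, p17, p0) → 70.1585
  f19: (p15, p17, p1) → 94.5356
  f20: (p7, p12, p13) → 90.9547
  f21: (p7, p15, p12) → 110.8491
  f22: (p7, p15, p1) → 44.5049
  f23: (p7, p5, p13) → 86.8854
  f24: (p7, p1, p5) → 49.8748
Σ area = 1427.719

Euler characteristic 14−36+24 = 2 ✓


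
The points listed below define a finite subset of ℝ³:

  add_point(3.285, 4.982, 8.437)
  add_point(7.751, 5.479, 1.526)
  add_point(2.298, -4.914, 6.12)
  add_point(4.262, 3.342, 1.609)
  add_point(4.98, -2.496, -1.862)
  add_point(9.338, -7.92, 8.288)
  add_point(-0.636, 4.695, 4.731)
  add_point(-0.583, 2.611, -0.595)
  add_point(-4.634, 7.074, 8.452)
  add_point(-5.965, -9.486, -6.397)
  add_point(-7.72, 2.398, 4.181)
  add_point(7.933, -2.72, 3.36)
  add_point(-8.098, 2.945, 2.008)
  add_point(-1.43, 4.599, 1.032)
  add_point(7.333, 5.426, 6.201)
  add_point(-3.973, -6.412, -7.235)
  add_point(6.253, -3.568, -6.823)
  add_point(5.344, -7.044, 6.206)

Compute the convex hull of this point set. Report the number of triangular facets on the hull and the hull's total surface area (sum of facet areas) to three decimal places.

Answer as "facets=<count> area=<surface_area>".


facets=22 area=866.003

Hull vertices (13/18): indices [0, 1, 2, 5, 8, 9, 10, 12, 13, 14, 15, 16, 17].

Area of each hull facet:
  f1: (p15, p9, p12) → 25.0945
  f2: (p10, p9, p12) → 16.3761
  f3: (p13, p15, p12) → 46.6519
  f4: (p16, p1, p5) → 88.2317
  f5: (p16, p9, p5) → 108.7946
  f6: (p16, p15, p9) → 13.8344
  f7: (p16, p13, p15) → 67.8837
  f8: (p16, p13, p1) → 55.7959
  f9: (p2, p10, p9) → 91.2737
  f10: (p8, p2, p5) → 39.1071
  f11: (p8, p2, p10) → 44.1471
  f12: (p8, p13, p1) → 37.2138
  f13: (p8, p10, p12) → 6.9650
  f14: (p8, p13, p12) → 26.6429
  f15: (p17, p9, p5) → 18.4681
  f16: (p17, p2, p5) → 4.7190
  f17: (p17, p2, p9) → 27.9546
  f18: (p14, p1, p5) → 31.6873
  f19: (p14, p8, p1) → 27.7871
  f20: (p0, p8, p5) → 44.7574
  f21: (p0, p14, p5) → 31.6975
  f22: (p0, p14, p8) → 10.9197
Σ area = 866.003

Euler: V−E+F = 13−33+22 = 2.


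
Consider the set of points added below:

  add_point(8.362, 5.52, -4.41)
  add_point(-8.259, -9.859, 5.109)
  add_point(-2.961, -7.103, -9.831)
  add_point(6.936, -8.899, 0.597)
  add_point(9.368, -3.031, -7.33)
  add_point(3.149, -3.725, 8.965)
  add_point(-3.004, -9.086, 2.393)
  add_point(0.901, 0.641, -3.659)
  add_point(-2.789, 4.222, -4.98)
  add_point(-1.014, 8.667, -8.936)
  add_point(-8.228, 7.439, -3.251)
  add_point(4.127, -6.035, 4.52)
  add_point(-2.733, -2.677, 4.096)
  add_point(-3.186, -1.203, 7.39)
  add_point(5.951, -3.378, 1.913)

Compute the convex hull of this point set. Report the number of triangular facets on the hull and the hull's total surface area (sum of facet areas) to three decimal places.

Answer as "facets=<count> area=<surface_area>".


Points on the hull: [0, 1, 2, 3, 4, 5, 9, 10, 13] (9 of 15).

Facet areas (half cross-product norm):
  f1: (p2, p9, p4) → 95.0022
  f2: (p3, p5, p1) → 70.4710
  f3: (p3, p2, p1) → 103.2114
  f4: (p3, p2, p4) → 64.9641
  f5: (p10, p2, p1) → 128.1731
  f6: (p10, p2, p9) → 72.3656
  f7: (p0, p9, p4) → 48.0714
  f8: (p0, p3, p4) → 44.5105
  f9: (p0, p3, p5) → 79.6436
  f10: (p0, p10, p9) → 46.6658
  f11: (p13, p5, p1) → 35.3247
  f12: (p13, p10, p1) → 74.0980
  f13: (p13, p0, p5) → 59.4737
  f14: (p13, p0, p10) → 114.0860
Σ area = 1036.061

Check V−E+F: 9 − 21 + 14 = 2.

facets=14 area=1036.061


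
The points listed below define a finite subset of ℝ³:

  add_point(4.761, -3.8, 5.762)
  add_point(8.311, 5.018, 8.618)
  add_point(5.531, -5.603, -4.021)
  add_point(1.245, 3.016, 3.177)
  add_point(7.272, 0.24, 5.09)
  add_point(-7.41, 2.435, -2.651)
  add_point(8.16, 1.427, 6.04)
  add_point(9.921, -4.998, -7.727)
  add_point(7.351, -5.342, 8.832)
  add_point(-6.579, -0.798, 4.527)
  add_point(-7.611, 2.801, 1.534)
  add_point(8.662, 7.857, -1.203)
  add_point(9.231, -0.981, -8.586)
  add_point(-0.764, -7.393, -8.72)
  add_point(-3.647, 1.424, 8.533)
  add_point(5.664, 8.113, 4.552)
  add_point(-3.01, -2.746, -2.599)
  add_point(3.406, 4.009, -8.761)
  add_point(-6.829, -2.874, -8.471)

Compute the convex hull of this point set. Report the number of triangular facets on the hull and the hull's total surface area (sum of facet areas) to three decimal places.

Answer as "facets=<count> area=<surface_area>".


Points on the hull: [1, 5, 7, 8, 9, 10, 11, 12, 13, 14, 15, 17, 18] (13 of 19).

Triangle areas on the boundary:
  f1: (p14, p15, p10) → 49.5190
  f2: (p5, p11, p17) → 61.9075
  f3: (p5, p15, p10) → 30.1482
  f4: (p5, p11, p15) → 51.8235
  f5: (p18, p5, p17) → 46.5346
  f6: (p18, p5, p10) → 10.0729
  f7: (p1, p14, p15) → 34.3799
  f8: (p1, p14, p8) → 60.2374
  f9: (p1, p11, p15) → 17.1861
  f10: (p1, p8, p7) → 87.0797
  f11: (p1, p11, p7) → 72.6729
  f12: (p12, p11, p7) → 18.9289
  f13: (p12, p11, p17) → 37.7418
  f14: (p9, p14, p8) → 33.8971
  f15: (p9, p14, p10) → 12.5540
  f16: (p9, p18, p10) → 27.2853
  f17: (p13, p18, p17) → 44.0264
  f18: (p13, p12, p17) → 43.6244
  f19: (p13, p12, p7) → 22.8886
  f20: (p13, p8, p7) → 91.9525
  f21: (p13, p9, p8) → 118.3720
  f22: (p13, p9, p18) → 49.5035
Σ area = 1022.336

Euler characteristic 13−33+22 = 2 ✓

facets=22 area=1022.336


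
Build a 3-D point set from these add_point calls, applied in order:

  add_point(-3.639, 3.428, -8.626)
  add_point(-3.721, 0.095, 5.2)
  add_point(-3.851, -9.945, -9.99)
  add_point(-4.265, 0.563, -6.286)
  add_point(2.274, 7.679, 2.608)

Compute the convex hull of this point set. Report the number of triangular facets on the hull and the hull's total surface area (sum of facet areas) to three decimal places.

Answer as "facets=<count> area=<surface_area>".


Extreme-point indices: [0, 1, 2, 3, 4] — 5 of 5 on the boundary.

Area of each hull facet:
  f1: (p1, p2, p3) → 61.3699
  f2: (p1, p2, p4) → 89.1679
  f3: (p0, p2, p3) → 18.0360
  f4: (p0, p2, p4) → 82.1653
  f5: (p0, p1, p3) → 16.4854
  f6: (p0, p1, p4) → 64.1631
Σ area = 331.387

Check V−E+F: 5 − 9 + 6 = 2.

facets=6 area=331.387


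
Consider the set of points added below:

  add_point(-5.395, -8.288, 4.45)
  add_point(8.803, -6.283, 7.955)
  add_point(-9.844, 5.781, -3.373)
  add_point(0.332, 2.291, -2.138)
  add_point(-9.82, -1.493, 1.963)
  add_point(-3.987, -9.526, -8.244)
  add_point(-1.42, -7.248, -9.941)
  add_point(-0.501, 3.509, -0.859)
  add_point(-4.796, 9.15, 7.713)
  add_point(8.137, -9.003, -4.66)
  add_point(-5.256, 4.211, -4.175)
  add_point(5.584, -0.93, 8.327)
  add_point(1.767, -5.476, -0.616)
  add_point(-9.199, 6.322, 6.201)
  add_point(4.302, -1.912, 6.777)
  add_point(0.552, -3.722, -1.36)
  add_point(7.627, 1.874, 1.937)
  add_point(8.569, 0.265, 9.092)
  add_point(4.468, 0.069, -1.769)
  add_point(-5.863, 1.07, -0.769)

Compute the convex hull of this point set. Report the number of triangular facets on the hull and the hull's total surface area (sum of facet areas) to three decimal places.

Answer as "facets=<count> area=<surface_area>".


facets=24 area=1095.832

Hull vertices (14/20): indices [0, 1, 2, 4, 5, 6, 8, 9, 10, 11, 13, 16, 17, 18].

Facet areas (half cross-product norm):
  f1: (p6, p5, p2) → 32.2157
  f2: (p10, p6, p2) → 26.0460
  f3: (p10, p8, p2) → 30.7333
  f4: (p10, p8, p16) → 86.8183
  f5: (p9, p6, p5) → 20.3647
  f6: (p9, p0, p1) → 90.6742
  f7: (p9, p0, p5) → 79.8708
  f8: (p13, p8, p2) → 24.4207
  f9: (p17, p8, p16) → 56.6446
  f10: (p17, p9, p1) → 39.8768
  f11: (p17, p9, p16) → 44.7428
  f12: (p18, p10, p6) → 63.3223
  f13: (p18, p10, p16) → 23.1033
  f14: (p18, p9, p6) → 53.5226
  f15: (p18, p9, p16) → 25.3382
  f16: (p4, p13, p2) → 36.3757
  f17: (p4, p13, p0) → 32.1251
  f18: (p4, p5, p2) → 64.1925
  f19: (p4, p0, p5) → 53.7546
  f20: (p11, p17, p8) → 21.8762
  f21: (p11, p13, p0) → 98.1847
  f22: (p11, p13, p8) → 38.3866
  f23: (p11, p0, p1) → 43.0057
  f24: (p11, p17, p1) → 10.2364
Σ area = 1095.832

Check V−E+F: 14 − 36 + 24 = 2.


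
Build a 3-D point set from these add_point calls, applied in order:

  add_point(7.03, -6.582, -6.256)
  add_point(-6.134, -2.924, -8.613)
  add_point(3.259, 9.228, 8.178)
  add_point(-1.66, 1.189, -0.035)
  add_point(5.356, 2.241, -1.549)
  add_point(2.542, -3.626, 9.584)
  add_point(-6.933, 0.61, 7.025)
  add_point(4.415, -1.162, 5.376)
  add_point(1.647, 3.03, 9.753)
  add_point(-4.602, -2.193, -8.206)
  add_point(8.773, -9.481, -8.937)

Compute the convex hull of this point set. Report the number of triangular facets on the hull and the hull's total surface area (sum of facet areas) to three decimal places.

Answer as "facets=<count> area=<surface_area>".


Extreme-point indices: [1, 2, 4, 5, 6, 7, 8, 9, 10] — 9 of 11 on the boundary.

Facet areas (half cross-product norm):
  f1: (p8, p2, p6) → 28.1887
  f2: (p1, p2, p6) → 105.6159
  f3: (p5, p8, p6) → 30.9984
  f4: (p5, p1, p6) → 85.3500
  f5: (p5, p1, p10) → 151.2966
  f6: (p5, p8, p2) → 9.9897
  f7: (p4, p2, p10) → 32.4389
  f8: (p7, p2, p10) → 65.2234
  f9: (p7, p5, p10) → 37.7586
  f10: (p7, p5, p2) → 27.6620
  f11: (p9, p1, p2) → 12.9560
  f12: (p9, p4, p2) → 68.0331
  f13: (p9, p1, p10) → 11.0406
  f14: (p9, p4, p10) → 84.7330
Σ area = 751.285

Euler characteristic 9−21+14 = 2 ✓

facets=14 area=751.285


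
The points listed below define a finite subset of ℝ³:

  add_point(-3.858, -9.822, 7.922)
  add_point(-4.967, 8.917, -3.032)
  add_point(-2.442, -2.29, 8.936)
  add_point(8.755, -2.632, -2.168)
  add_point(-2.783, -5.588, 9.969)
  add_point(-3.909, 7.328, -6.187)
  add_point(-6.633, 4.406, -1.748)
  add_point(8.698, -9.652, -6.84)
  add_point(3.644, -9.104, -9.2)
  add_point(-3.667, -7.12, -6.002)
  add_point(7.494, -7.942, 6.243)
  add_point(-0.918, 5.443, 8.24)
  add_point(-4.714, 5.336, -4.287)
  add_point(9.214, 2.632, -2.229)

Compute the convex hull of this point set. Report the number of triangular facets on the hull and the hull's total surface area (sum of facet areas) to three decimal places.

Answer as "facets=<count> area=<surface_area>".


Extreme-point indices: [0, 1, 4, 5, 6, 7, 8, 9, 10, 11, 13] — 11 of 14 on the boundary.

Facet areas (half cross-product norm):
  f1: (p5, p8, p13) → 104.3459
  f2: (p9, p0, p6) → 88.4893
  f3: (p9, p8, p0) → 54.6798
  f4: (p9, p5, p6) → 37.5892
  f5: (p9, p5, p8) → 57.5104
  f6: (p7, p8, p13) → 36.6424
  f7: (p7, p8, p0) → 52.4043
  f8: (p10, p11, p13) → 93.8517
  f9: (p10, p7, p13) → 77.0600
  f10: (p10, p7, p0) → 75.3086
  f11: (p1, p11, p13) → 86.1993
  f12: (p1, p5, p13) → 26.3450
  f13: (p1, p11, p6) → 28.7457
  f14: (p1, p5, p6) → 9.1521
  f15: (p4, p10, p0) → 26.7730
  f16: (p4, p10, p11) → 63.2929
  f17: (p4, p0, p6) → 37.6267
  f18: (p4, p11, p6) → 65.3536
Σ area = 1021.370

Euler: V−E+F = 11−27+18 = 2.

facets=18 area=1021.370


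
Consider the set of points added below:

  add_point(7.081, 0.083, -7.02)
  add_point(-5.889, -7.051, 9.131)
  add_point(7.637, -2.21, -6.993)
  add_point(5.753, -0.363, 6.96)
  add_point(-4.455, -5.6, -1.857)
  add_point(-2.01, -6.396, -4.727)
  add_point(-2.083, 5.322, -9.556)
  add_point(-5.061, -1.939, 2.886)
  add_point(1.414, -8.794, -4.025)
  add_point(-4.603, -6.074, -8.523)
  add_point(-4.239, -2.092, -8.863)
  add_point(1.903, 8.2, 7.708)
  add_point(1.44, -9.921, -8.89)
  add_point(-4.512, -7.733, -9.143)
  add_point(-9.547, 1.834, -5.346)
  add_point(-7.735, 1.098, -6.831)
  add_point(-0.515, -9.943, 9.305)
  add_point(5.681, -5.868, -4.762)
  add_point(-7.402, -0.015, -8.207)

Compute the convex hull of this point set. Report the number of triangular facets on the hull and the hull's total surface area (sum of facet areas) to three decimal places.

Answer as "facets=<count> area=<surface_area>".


facets=20 area=1048.400

12 of the 19 inputs are extreme points: [0, 1, 2, 3, 6, 11, 12, 13, 14, 16, 17, 18].

Triangle areas on the boundary:
  f1: (p6, p11, p14) → 81.3947
  f2: (p6, p12, p2) → 63.1647
  f3: (p1, p11, p14) → 134.9823
  f4: (p1, p11, p16) → 52.4453
  f5: (p3, p11, p16) → 47.3327
  f6: (p17, p12, p2) → 15.3941
  f7: (p17, p12, p16) → 56.5199
  f8: (p17, p3, p2) → 30.3568
  f9: (p17, p3, p16) → 74.5708
  f10: (p0, p6, p2) → 9.5021
  f11: (p0, p6, p11) → 91.8157
  f12: (p0, p3, p2) → 16.5729
  f13: (p0, p3, p11) → 65.9032
  f14: (p13, p6, p12) → 41.5547
  f15: (p13, p1, p14) → 96.5553
  f16: (p13, p12, p16) → 57.9643
  f17: (p13, p1, p16) → 55.8946
  f18: (p18, p6, p14) → 15.1688
  f19: (p18, p13, p14) → 12.0316
  f20: (p18, p13, p6) → 29.2749
Σ area = 1048.400

Euler characteristic 12−30+20 = 2 ✓


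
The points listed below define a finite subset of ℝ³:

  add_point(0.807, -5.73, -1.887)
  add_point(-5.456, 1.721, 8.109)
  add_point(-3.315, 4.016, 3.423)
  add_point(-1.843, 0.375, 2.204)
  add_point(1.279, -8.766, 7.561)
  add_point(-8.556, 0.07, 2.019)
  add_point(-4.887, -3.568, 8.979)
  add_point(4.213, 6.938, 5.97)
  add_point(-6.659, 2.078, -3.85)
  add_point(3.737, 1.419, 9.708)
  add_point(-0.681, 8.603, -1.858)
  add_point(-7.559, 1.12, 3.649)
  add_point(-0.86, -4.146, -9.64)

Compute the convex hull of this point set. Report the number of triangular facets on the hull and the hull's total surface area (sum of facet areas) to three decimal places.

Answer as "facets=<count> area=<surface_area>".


facets=18 area=676.686

Hull vertices (11/13): indices [0, 1, 4, 5, 6, 7, 8, 9, 10, 11, 12].

Triangle areas on the boundary:
  f1: (p12, p4, p5) → 101.7668
  f2: (p10, p12, p7) → 67.0632
  f3: (p1, p10, p7) → 51.3463
  f4: (p0, p12, p7) → 57.2839
  f5: (p0, p12, p4) → 7.7180
  f6: (p8, p12, p5) → 29.1556
  f7: (p8, p10, p5) → 28.7202
  f8: (p8, p10, p12) → 45.8454
  f9: (p9, p1, p7) → 31.1518
  f10: (p9, p0, p7) → 46.5394
  f11: (p9, p0, p4) → 52.9164
  f12: (p11, p10, p5) → 12.2706
  f13: (p11, p1, p5) → 2.0822
  f14: (p11, p1, p10) → 28.5745
  f15: (p6, p9, p4) → 38.7376
  f16: (p6, p9, p1) → 24.8233
  f17: (p6, p4, p5) → 31.7623
  f18: (p6, p1, p5) → 18.9287
Σ area = 676.686

Euler: V−E+F = 11−27+18 = 2.


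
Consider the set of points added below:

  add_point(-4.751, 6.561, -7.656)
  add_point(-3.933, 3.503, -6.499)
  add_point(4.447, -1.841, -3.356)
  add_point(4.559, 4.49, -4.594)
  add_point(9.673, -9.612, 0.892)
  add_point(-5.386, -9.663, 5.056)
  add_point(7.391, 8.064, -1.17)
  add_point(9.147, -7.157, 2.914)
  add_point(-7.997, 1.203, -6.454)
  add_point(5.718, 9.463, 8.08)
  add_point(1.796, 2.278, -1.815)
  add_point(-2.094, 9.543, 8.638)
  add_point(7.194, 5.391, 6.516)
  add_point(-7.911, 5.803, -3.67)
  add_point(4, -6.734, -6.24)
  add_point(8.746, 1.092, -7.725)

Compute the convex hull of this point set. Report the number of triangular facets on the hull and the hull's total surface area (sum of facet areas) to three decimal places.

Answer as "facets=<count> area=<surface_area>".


Points on the hull: [0, 4, 5, 6, 7, 8, 9, 11, 12, 13, 14, 15] (12 of 16).

Facet areas (half cross-product norm):
  f1: (p14, p15, p4) → 44.1984
  f2: (p14, p5, p8) → 98.5646
  f3: (p14, p5, p4) → 69.2921
  f4: (p0, p14, p8) → 45.8441
  f5: (p0, p14, p15) → 66.6669
  f6: (p9, p5, p11) → 76.7924
  f7: (p13, p0, p8) → 13.3321
  f8: (p13, p0, p11) → 33.5270
  f9: (p13, p5, p8) → 42.2159
  f10: (p13, p5, p11) → 122.4688
  f11: (p6, p12, p9) → 18.7285
  f12: (p6, p15, p4) → 65.8462
  f13: (p6, p12, p4) → 65.9620
  f14: (p6, p0, p15) → 64.3760
  f15: (p6, p0, p11) → 91.7655
  f16: (p6, p9, p11) → 36.0699
  f17: (p7, p5, p4) → 23.8430
  f18: (p7, p12, p4) → 8.3770
  f19: (p7, p9, p5) → 131.8239
  f20: (p7, p12, p9) → 5.9452
Σ area = 1125.640

Euler characteristic 12−30+20 = 2 ✓

facets=20 area=1125.640


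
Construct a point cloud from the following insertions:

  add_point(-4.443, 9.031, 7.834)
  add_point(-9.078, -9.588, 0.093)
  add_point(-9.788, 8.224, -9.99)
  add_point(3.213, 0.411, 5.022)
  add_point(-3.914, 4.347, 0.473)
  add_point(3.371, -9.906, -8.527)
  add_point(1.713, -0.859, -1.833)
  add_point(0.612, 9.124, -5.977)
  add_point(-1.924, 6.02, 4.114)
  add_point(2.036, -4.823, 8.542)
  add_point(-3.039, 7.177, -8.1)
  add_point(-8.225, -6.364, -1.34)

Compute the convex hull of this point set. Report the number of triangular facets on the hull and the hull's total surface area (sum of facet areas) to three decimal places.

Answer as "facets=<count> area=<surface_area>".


Points on the hull: [0, 1, 2, 3, 5, 7, 9, 10] (8 of 12).

Area of each hull facet:
  f1: (p0, p7, p2) → 82.2292
  f2: (p10, p5, p2) → 57.1980
  f3: (p10, p7, p2) → 9.7179
  f4: (p10, p7, p5) → 42.0961
  f5: (p1, p5, p2) → 150.8049
  f6: (p1, p9, p5) → 107.0267
  f7: (p1, p0, p2) → 170.9541
  f8: (p1, p0, p9) → 112.7690
  f9: (p3, p0, p7) → 78.3789
  f10: (p3, p0, p9) → 35.7457
  f11: (p3, p7, p5) → 117.9208
  f12: (p3, p9, p5) → 54.5519
Σ area = 1019.393

Euler: V−E+F = 8−18+12 = 2.

facets=12 area=1019.393


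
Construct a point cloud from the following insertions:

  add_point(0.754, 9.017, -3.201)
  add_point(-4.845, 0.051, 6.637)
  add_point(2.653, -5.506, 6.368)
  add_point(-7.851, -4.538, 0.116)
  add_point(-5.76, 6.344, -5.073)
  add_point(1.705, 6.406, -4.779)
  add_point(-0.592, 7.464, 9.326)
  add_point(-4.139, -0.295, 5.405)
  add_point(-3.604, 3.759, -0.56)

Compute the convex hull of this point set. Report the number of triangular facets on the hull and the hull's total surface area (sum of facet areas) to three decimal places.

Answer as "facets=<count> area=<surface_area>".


facets=10 area=494.692

Points on the hull: [0, 1, 2, 3, 4, 5, 6] (7 of 9).

Per-facet area ½‖(b−a)×(c−a)‖:
  f1: (p4, p6, p0) → 45.9433
  f2: (p5, p2, p3) → 89.2182
  f3: (p5, p4, p3) → 45.1077
  f4: (p5, p4, p0) → 11.4900
  f5: (p5, p6, p2) → 92.9333
  f6: (p5, p6, p0) → 18.4179
  f7: (p1, p2, p3) → 39.7118
  f8: (p1, p6, p2) → 41.5238
  f9: (p1, p4, p3) → 50.9191
  f10: (p1, p4, p6) → 59.4269
Σ area = 494.692

Euler: V−E+F = 7−15+10 = 2.


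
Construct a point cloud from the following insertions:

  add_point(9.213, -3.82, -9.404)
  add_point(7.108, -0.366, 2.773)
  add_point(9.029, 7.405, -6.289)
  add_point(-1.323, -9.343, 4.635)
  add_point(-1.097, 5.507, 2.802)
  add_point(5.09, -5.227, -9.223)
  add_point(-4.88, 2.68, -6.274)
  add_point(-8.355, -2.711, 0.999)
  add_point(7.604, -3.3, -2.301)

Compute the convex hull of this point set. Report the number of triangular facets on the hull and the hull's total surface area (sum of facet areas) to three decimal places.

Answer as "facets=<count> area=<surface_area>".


facets=14 area=716.358

9 of the 9 inputs are extreme points: [0, 1, 2, 3, 4, 5, 6, 7, 8].

Area of each hull facet:
  f1: (p4, p3, p7) → 57.3549
  f2: (p6, p2, p0) → 81.7724
  f3: (p6, p4, p7) → 45.9014
  f4: (p6, p4, p2) → 67.5518
  f5: (p8, p3, p0) → 35.7117
  f6: (p5, p6, p7) → 62.9736
  f7: (p5, p6, p0) → 24.0445
  f8: (p5, p3, p7) → 80.0206
  f9: (p5, p3, p0) → 29.7831
  f10: (p1, p4, p3) → 62.2948
  f11: (p1, p8, p3) → 36.0768
  f12: (p1, p4, p2) → 59.1781
  f13: (p1, p2, p0) → 64.0412
  f14: (p1, p8, p0) → 9.6535
Σ area = 716.358

Euler characteristic 9−21+14 = 2 ✓


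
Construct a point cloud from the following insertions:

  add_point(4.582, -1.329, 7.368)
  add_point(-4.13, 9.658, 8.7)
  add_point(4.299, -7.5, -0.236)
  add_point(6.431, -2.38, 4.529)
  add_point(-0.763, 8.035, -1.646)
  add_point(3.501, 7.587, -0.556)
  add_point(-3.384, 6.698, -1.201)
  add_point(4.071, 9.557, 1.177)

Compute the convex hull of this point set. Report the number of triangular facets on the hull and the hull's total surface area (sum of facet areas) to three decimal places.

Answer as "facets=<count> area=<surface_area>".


facets=12 area=403.574

Extreme-point indices: [0, 1, 2, 3, 4, 5, 6, 7] — 8 of 8 on the boundary.

Area of each hull facet:
  f1: (p7, p4, p1) → 30.9646
  f2: (p0, p2, p1) → 57.7643
  f3: (p0, p2, p3) → 10.5920
  f4: (p0, p7, p1) → 66.6214
  f5: (p0, p7, p3) → 22.0785
  f6: (p6, p2, p1) → 81.5730
  f7: (p6, p4, p1) → 15.3689
  f8: (p6, p4, p2) → 24.0598
  f9: (p5, p4, p2) → 33.0098
  f10: (p5, p7, p4) → 5.6849
  f11: (p5, p2, p3) → 41.0190
  f12: (p5, p7, p3) → 14.8382
Σ area = 403.574

Check V−E+F: 8 − 18 + 12 = 2.


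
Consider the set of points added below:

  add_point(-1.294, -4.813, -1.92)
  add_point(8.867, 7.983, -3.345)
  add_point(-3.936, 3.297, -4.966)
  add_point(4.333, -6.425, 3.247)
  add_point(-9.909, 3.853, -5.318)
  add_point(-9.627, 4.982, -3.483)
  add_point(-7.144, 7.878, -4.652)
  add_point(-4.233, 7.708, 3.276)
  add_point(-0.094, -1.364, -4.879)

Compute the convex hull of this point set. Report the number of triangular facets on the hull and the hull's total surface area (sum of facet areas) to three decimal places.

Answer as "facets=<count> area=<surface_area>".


Points on the hull: [0, 1, 2, 3, 4, 5, 6, 7, 8] (9 of 9).

Per-facet area ½‖(b−a)×(c−a)‖:
  f1: (p7, p3, p1) → 108.4976
  f2: (p8, p3, p1) → 68.7209
  f3: (p6, p7, p1) → 61.5861
  f4: (p2, p8, p4) → 12.8834
  f5: (p2, p8, p1) → 39.1264
  f6: (p2, p6, p4) → 12.9082
  f7: (p2, p6, p1) → 37.2481
  f8: (p0, p8, p4) → 25.8708
  f9: (p0, p8, p3) → 16.9408
  f10: (p5, p6, p4) → 4.2376
  f11: (p5, p6, p7) → 16.8039
  f12: (p5, p7, p3) → 74.8285
  f13: (p5, p0, p4) → 13.7682
  f14: (p5, p0, p3) → 36.1391
Σ area = 529.560

Check V−E+F: 9 − 21 + 14 = 2.

facets=14 area=529.560


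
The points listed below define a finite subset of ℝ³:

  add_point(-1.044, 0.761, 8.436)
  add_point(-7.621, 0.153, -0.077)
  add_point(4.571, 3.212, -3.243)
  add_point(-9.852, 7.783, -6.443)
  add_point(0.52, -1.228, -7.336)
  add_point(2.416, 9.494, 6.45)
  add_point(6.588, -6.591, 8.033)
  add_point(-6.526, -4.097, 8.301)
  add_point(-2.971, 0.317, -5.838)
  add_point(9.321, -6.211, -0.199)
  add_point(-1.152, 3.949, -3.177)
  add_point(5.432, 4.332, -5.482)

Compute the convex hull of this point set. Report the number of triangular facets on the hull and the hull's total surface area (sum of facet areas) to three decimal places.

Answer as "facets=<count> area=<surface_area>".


Hull vertices (10/12): indices [0, 1, 3, 4, 5, 6, 7, 8, 9, 11].

Triangle areas on the boundary:
  f1: (p7, p5, p3) → 135.8315
  f2: (p7, p0, p5) → 17.4013
  f3: (p11, p5, p3) → 101.4189
  f4: (p11, p5, p9) → 82.8458
  f5: (p6, p7, p9) → 54.9124
  f6: (p6, p7, p0) → 38.7269
  f7: (p6, p5, p9) → 72.3597
  f8: (p6, p0, p5) → 47.4289
  f9: (p1, p7, p3) → 19.3516
  f10: (p1, p8, p3) → 35.1026
  f11: (p4, p11, p9) → 45.0927
  f12: (p4, p7, p9) → 102.7773
  f13: (p4, p11, p3) → 52.6436
  f14: (p4, p8, p3) → 11.6112
  f15: (p4, p1, p7) → 46.6200
  f16: (p4, p1, p8) → 8.8972
Σ area = 873.022

Euler characteristic 10−24+16 = 2 ✓

facets=16 area=873.022


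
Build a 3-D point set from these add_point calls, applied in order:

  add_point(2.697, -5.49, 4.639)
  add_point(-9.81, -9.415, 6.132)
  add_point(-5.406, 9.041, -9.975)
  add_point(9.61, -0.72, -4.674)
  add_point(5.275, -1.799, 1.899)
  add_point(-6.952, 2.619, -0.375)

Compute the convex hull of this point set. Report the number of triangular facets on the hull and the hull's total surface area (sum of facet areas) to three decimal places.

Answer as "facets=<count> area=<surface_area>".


Extreme-point indices: [0, 1, 2, 3, 4, 5] — 6 of 6 on the boundary.

Triangle areas on the boundary:
  f1: (p2, p3, p1) → 209.9647
  f2: (p0, p3, p1) → 57.4311
  f3: (p5, p2, p1) → 37.8793
  f4: (p5, p0, p1) → 79.6969
  f5: (p4, p0, p3) → 12.7896
  f6: (p4, p5, p0) → 34.4883
  f7: (p4, p2, p3) → 73.5617
  f8: (p4, p5, p2) → 75.2892
Σ area = 581.101

Check V−E+F: 6 − 12 + 8 = 2.

facets=8 area=581.101


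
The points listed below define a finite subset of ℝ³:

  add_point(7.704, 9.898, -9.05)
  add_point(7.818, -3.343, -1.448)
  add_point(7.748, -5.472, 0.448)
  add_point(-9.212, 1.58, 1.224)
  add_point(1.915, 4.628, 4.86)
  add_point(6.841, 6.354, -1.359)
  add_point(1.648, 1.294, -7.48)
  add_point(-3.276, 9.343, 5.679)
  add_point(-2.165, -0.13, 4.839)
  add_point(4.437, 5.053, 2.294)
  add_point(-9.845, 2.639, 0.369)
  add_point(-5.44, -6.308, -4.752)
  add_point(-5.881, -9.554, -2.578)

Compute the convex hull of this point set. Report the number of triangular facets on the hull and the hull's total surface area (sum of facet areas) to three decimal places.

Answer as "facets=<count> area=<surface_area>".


facets=22 area=796.667

Points on the hull: [0, 1, 2, 3, 4, 5, 6, 7, 8, 9, 10, 11, 12] (13 of 13).

Per-facet area ½‖(b−a)×(c−a)‖:
  f1: (p7, p0, p10) → 99.0947
  f2: (p5, p7, p0) → 47.2246
  f3: (p6, p0, p1) → 51.7570
  f4: (p6, p0, p10) → 65.5279
  f5: (p6, p11, p10) → 59.1426
  f6: (p9, p5, p7) → 17.4540
  f7: (p12, p6, p1) → 66.9335
  f8: (p12, p6, p11) → 12.7181
  f9: (p12, p11, p10) → 20.5409
  f10: (p4, p8, p7) → 22.1173
  f11: (p4, p9, p7) → 10.9582
  f12: (p2, p12, p1) → 20.6476
  f13: (p2, p12, p8) → 72.2927
  f14: (p2, p4, p8) → 37.1347
  f15: (p2, p4, p9) → 19.8015
  f16: (p2, p9, p5) → 25.5149
  f17: (p2, p0, p1) → 4.5138
  f18: (p2, p5, p0) → 43.0163
  f19: (p3, p12, p10) → 7.4749
  f20: (p3, p12, p8) → 47.4039
  f21: (p3, p7, p10) → 8.0541
  f22: (p3, p8, p7) → 37.3438
Σ area = 796.667

Euler characteristic 13−33+22 = 2 ✓


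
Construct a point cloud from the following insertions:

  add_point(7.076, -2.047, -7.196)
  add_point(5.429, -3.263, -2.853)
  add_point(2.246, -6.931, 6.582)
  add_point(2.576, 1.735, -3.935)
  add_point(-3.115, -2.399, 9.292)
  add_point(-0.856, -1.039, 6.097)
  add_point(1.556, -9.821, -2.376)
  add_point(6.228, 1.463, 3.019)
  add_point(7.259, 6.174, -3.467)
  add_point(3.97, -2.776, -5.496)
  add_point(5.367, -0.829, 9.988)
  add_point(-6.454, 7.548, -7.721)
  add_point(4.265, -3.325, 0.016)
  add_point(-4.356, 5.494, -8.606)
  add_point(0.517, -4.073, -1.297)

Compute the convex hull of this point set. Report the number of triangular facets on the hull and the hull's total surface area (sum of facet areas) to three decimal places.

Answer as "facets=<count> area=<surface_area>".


Hull vertices (8/15): indices [0, 2, 4, 6, 8, 10, 11, 13].

Per-facet area ½‖(b−a)×(c−a)‖:
  f1: (p10, p8, p11) → 108.3215
  f2: (p4, p6, p11) → 135.2959
  f3: (p4, p10, p11) → 85.6155
  f4: (p0, p10, p8) → 68.8999
  f5: (p2, p4, p6) → 31.2638
  f6: (p2, p4, p10) → 26.9751
  f7: (p2, p0, p6) → 49.7017
  f8: (p2, p0, p10) → 58.9050
  f9: (p13, p6, p11) → 18.8999
  f10: (p13, p0, p6) → 73.5339
  f11: (p13, p8, p11) → 17.1895
  f12: (p13, p0, p8) → 55.8266
Σ area = 730.428

Check V−E+F: 8 − 18 + 12 = 2.

facets=12 area=730.428


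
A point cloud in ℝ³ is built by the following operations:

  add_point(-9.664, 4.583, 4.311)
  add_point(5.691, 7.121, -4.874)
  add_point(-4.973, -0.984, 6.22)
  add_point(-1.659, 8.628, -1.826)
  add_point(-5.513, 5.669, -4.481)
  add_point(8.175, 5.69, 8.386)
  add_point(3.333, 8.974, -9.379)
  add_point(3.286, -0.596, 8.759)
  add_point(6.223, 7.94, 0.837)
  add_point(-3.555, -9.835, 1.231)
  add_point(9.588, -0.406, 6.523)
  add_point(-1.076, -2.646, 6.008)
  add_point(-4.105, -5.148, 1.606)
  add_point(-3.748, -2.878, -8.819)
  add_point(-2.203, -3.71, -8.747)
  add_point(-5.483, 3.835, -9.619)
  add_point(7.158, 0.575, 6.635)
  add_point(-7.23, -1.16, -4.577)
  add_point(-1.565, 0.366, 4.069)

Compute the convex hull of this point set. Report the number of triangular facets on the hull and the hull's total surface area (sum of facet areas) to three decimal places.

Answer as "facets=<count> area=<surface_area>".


15 of the 19 inputs are extreme points: [0, 1, 2, 3, 4, 5, 6, 7, 8, 9, 10, 13, 14, 15, 17].

Facet areas (half cross-product norm):
  f1: (p7, p9, p10) → 43.7731
  f2: (p17, p9, p0) → 59.9820
  f3: (p17, p15, p0) → 38.3520
  f4: (p4, p15, p0) → 15.5983
  f5: (p4, p15, p6) → 27.3541
  f6: (p14, p15, p6) → 41.9470
  f7: (p14, p9, p10) → 99.6461
  f8: (p2, p9, p0) → 30.8541
  f9: (p2, p7, p0) → 25.1037
  f10: (p2, p7, p9) → 44.3103
  f11: (p3, p8, p6) → 36.6058
  f12: (p3, p4, p0) → 27.0055
  f13: (p3, p4, p6) → 25.0829
  f14: (p1, p8, p6) → 9.1480
  f15: (p1, p14, p10) → 99.0187
  f16: (p1, p14, p6) → 36.8938
  f17: (p5, p7, p10) → 21.0105
  f18: (p5, p1, p10) → 43.8466
  f19: (p5, p1, p8) → 10.2580
  f20: (p5, p7, p0) → 56.5105
  f21: (p5, p3, p0) → 78.6452
  f22: (p5, p3, p8) → 28.3643
  f23: (p13, p17, p15) → 18.7745
  f24: (p13, p14, p15) → 4.4994
  f25: (p13, p17, p9) → 31.7866
  f26: (p13, p14, p9) → 10.1804
Σ area = 964.552

Euler characteristic 15−39+26 = 2 ✓

facets=26 area=964.552


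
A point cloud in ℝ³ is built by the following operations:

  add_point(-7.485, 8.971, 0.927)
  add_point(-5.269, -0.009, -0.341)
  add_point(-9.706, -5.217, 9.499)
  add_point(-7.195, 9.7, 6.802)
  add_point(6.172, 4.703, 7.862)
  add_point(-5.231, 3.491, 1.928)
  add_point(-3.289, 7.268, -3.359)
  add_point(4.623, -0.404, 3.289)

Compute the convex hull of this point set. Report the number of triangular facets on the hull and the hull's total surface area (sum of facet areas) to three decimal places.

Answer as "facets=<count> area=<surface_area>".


Extreme-point indices: [0, 1, 2, 3, 4, 6, 7] — 7 of 8 on the boundary.

Area of each hull facet:
  f1: (p3, p4, p2) → 107.7311
  f2: (p6, p3, p4) → 75.1743
  f3: (p7, p4, p2) → 56.6849
  f4: (p7, p6, p4) → 45.1945
  f5: (p0, p3, p2) → 45.4872
  f6: (p0, p6, p3) → 13.5138
  f7: (p1, p7, p2) → 63.1124
  f8: (p1, p7, p6) → 42.7294
  f9: (p1, p0, p2) → 54.5915
  f10: (p1, p0, p6) → 24.9343
Σ area = 529.153

Euler characteristic 7−15+10 = 2 ✓

facets=10 area=529.153


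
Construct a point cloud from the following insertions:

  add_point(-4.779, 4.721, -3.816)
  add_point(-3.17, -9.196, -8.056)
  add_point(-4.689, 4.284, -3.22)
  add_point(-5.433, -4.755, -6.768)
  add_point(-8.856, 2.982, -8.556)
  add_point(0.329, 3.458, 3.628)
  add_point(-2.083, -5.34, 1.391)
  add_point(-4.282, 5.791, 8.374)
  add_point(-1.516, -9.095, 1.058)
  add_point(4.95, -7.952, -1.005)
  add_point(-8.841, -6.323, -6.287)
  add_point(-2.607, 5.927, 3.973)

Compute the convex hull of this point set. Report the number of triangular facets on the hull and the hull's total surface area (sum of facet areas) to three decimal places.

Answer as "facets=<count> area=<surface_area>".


9 of the 12 inputs are extreme points: [0, 1, 4, 5, 7, 8, 9, 10, 11].

Facet areas (half cross-product norm):
  f1: (p10, p7, p4) → 84.8280
  f2: (p0, p9, p4) → 50.3107
  f3: (p0, p7, p4) → 25.0682
  f4: (p0, p7, p11) → 11.7742
  f5: (p1, p9, p4) → 70.7211
  f6: (p1, p10, p4) → 29.4716
  f7: (p8, p7, p9) → 57.3156
  f8: (p8, p10, p7) → 90.1932
  f9: (p8, p1, p9) → 31.6272
  f10: (p8, p1, p10) → 30.3606
  f11: (p5, p0, p9) → 59.9258
  f12: (p5, p0, p11) → 15.7407
  f13: (p5, p7, p9) → 30.1196
  f14: (p5, p7, p11) → 8.5443
Σ area = 596.001

Euler characteristic 9−21+14 = 2 ✓

facets=14 area=596.001


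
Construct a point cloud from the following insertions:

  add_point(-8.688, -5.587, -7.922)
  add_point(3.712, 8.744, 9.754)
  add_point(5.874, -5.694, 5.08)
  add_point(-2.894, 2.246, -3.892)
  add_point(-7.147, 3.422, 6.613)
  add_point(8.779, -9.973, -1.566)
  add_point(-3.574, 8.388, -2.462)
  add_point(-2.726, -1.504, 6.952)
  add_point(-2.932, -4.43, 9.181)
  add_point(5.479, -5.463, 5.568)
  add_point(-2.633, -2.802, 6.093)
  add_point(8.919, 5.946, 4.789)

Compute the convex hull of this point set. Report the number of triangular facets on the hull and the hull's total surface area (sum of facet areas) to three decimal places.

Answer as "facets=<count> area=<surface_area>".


Hull vertices (10/12): indices [0, 1, 2, 3, 4, 5, 6, 8, 9, 11].

Facet areas (half cross-product norm):
  f1: (p8, p5, p0) → 139.2612
  f2: (p6, p5, p11) → 125.4772
  f3: (p6, p1, p11) → 53.6237
  f4: (p9, p8, p5) → 29.9308
  f5: (p9, p8, p1) → 64.9741
  f6: (p9, p1, p11) → 45.8132
  f7: (p3, p5, p0) → 89.4383
  f8: (p3, p6, p0) → 22.2435
  f9: (p3, p6, p5) → 36.6076
  f10: (p4, p8, p1) → 57.6246
  f11: (p4, p6, p1) → 65.8605
  f12: (p4, p8, p0) → 78.4743
  f13: (p4, p6, p0) → 84.6227
  f14: (p2, p5, p11) → 46.7682
  f15: (p2, p9, p11) → 3.9691
  f16: (p2, p9, p5) → 0.8370
Σ area = 945.526

Check V−E+F: 10 − 24 + 16 = 2.

facets=16 area=945.526


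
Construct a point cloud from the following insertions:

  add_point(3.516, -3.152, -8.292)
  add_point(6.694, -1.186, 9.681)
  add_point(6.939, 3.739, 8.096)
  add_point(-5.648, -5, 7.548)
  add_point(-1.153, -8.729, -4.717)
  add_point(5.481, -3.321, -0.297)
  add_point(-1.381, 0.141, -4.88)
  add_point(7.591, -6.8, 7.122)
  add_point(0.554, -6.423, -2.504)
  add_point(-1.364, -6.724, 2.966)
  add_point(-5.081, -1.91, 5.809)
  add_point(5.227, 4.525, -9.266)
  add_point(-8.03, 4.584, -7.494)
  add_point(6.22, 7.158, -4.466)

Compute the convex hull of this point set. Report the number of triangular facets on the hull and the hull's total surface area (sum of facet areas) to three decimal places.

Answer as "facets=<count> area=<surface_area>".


Extreme-point indices: [0, 1, 2, 3, 4, 7, 10, 11, 12, 13] — 10 of 14 on the boundary.

Triangle areas on the boundary:
  f1: (p2, p13, p12) → 94.4047
  f2: (p2, p13, p7) → 68.0585
  f3: (p11, p13, p12) → 37.1415
  f4: (p11, p13, p7) → 49.5923
  f5: (p3, p4, p7) → 83.4738
  f6: (p3, p4, p12) → 100.8662
  f7: (p0, p4, p12) → 55.9988
  f8: (p0, p11, p12) → 51.6303
  f9: (p0, p4, p7) → 59.9727
  f10: (p0, p11, p7) → 62.2561
  f11: (p1, p2, p7) → 11.1411
  f12: (p1, p3, p7) → 40.0423
  f13: (p1, p3, p2) → 32.6317
  f14: (p10, p2, p12) → 100.6586
  f15: (p10, p3, p12) → 17.4147
  f16: (p10, p3, p2) → 21.9656
Σ area = 887.249

Euler: V−E+F = 10−24+16 = 2.

facets=16 area=887.249


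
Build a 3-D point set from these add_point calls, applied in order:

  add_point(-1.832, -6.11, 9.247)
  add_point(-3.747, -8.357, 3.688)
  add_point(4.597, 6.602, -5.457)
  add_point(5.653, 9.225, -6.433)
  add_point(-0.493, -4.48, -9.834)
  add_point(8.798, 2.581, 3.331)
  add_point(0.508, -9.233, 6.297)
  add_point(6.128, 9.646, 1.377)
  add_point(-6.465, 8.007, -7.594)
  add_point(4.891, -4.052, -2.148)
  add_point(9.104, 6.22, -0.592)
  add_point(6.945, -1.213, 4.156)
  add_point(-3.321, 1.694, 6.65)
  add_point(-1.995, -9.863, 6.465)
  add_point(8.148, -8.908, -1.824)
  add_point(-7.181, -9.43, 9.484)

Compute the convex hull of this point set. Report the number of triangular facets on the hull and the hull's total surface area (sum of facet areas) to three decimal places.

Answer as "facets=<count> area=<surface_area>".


facets=22 area=1053.265

Extreme-point indices: [0, 3, 4, 5, 6, 7, 8, 10, 11, 12, 13, 14, 15] — 13 of 16 on the boundary.

Area of each hull facet:
  f1: (p8, p4, p15) → 147.0752
  f2: (p5, p7, p10) → 13.1174
  f3: (p12, p8, p15) → 82.7051
  f4: (p12, p8, p7) → 95.4138
  f5: (p3, p7, p10) → 17.7843
  f6: (p3, p8, p7) → 47.3150
  f7: (p3, p8, p4) → 81.3189
  f8: (p14, p5, p10) → 31.9870
  f9: (p14, p3, p10) → 53.6457
  f10: (p14, p3, p4) → 96.4219
  f11: (p0, p6, p15) → 15.3438
  f12: (p0, p12, p15) → 24.6396
  f13: (p0, p5, p7) → 53.8909
  f14: (p0, p12, p7) → 46.8865
  f15: (p11, p14, p5) → 18.0222
  f16: (p11, p14, p6) → 47.2870
  f17: (p11, p0, p5) → 14.3617
  f18: (p11, p0, p6) → 25.6276
  f19: (p13, p6, p15) → 4.1086
  f20: (p13, p14, p6) → 10.0532
  f21: (p13, p4, p15) → 44.0400
  f22: (p13, p14, p4) → 82.2194
Σ area = 1053.265

Check V−E+F: 13 − 33 + 22 = 2.


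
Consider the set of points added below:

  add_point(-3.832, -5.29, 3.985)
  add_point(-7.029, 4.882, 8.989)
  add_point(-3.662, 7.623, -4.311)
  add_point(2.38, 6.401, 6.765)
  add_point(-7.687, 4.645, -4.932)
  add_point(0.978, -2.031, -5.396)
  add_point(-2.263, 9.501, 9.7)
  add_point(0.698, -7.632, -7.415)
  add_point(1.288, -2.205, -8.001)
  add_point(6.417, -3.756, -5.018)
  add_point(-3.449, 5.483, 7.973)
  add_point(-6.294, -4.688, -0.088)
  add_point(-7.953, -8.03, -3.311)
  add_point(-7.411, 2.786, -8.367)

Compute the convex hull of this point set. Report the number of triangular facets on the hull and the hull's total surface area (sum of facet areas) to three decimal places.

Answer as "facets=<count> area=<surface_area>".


facets=18 area=796.032

Extreme-point indices: [0, 1, 2, 3, 4, 6, 7, 8, 9, 12, 13] — 11 of 14 on the boundary.

Facet areas (half cross-product norm):
  f1: (p7, p13, p12) → 55.3041
  f2: (p7, p0, p12) → 42.1065
  f3: (p7, p0, p9) → 45.3604
  f4: (p4, p13, p12) → 23.3627
  f5: (p2, p4, p6) → 34.4223
  f6: (p2, p4, p13) → 9.3172
  f7: (p1, p0, p12) → 45.1674
  f8: (p1, p0, p6) → 35.1238
  f9: (p1, p4, p12) → 88.5454
  f10: (p1, p4, p6) → 45.9803
  f11: (p3, p0, p9) → 88.4381
  f12: (p3, p0, p6) → 41.9459
  f13: (p3, p2, p9) → 90.4466
  f14: (p3, p2, p6) → 39.9736
  f15: (p8, p7, p9) → 16.4526
  f16: (p8, p7, p13) → 25.2218
  f17: (p8, p2, p9) → 32.3606
  f18: (p8, p2, p13) → 36.5027
Σ area = 796.032

Check V−E+F: 11 − 27 + 18 = 2.


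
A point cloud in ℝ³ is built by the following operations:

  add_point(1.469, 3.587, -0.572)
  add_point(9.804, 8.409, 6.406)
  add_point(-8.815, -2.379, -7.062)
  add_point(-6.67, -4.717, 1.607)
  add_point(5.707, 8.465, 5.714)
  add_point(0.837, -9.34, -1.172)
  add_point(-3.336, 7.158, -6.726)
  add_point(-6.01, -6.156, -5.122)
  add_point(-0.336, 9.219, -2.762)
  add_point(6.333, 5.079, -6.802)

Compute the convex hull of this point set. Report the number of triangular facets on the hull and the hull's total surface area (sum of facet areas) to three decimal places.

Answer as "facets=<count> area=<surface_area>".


facets=14 area=718.733

Extreme-point indices: [1, 2, 3, 4, 5, 6, 7, 8, 9] — 9 of 10 on the boundary.

Area of each hull facet:
  f1: (p9, p5, p1) → 115.3890
  f2: (p9, p8, p1) → 58.0162
  f3: (p3, p5, p1) → 96.7154
  f4: (p6, p9, p2) → 51.8345
  f5: (p6, p9, p8) → 23.6459
  f6: (p6, p3, p2) → 50.6473
  f7: (p6, p3, p8) → 40.0462
  f8: (p7, p3, p2) → 17.3512
  f9: (p7, p3, p5) → 28.1282
  f10: (p7, p9, p2) → 42.3228
  f11: (p7, p9, p5) → 68.3059
  f12: (p4, p8, p1) → 15.3340
  f13: (p4, p3, p1) → 28.0525
  f14: (p4, p3, p8) → 82.9442
Σ area = 718.733

Euler: V−E+F = 9−21+14 = 2.
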